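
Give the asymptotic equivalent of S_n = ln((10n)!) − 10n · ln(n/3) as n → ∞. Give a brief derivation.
S_n ~ 10n · (ln 30 − 1) + O(ln n)

Stirling: ln((10n)!) = 10n ln(10n) − 10n + O(ln n).
  S_n = 10n ln(10n) − 10n − 10n ln(n/3) + O(ln n)
      = 10n ln(10n) − 10n ln n + 10n ln 3 − 10n + O(ln n)
      = 10n ln 10 + 10n ln 3 − 10n + O(ln n)
      = 10n (ln 30 − 1) + O(ln n).
Numerically ln(30) − 1 ≈ 2.4012.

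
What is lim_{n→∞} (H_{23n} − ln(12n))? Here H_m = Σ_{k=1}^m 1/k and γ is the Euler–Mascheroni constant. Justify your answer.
lim = ln(23/12) + γ

By Euler-Maclaurin, H_m = ln m + γ + O(1/m). So
  H_{23n} − ln(12n) = ln(23n) + γ − ln(12n) + O(1/n)
                       = ln(23/12) + γ + O(1/n).
Hence the limit is ln(23/12) + γ.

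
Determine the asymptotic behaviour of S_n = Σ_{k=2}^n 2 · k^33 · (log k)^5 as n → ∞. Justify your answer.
S_n ~ n^34 · (log n)^5 / 17

By integral comparison, S_n = ∫_1^n 2 · x^33 · (log x)^5 dx + O(n^33 · (log n)^5). For the integral, the leading term of ∫_1^n x^33 (log x)^5 dx is n^34/34 · (log n)^5 (by repeated integration by parts; each step lowers the log-exponent and produces a relatively O(1/log n) correction). Hence S_n ~ n^34 · (log n)^5 / 17.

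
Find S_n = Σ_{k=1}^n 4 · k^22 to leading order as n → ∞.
S_n ~ 4 · n^23 / 23

By integral comparison (Euler-Maclaurin), Σ_{k=1}^n 4 · k^22 = 4 · ∫_0^n x^22 dx + O(n^22) = 4 · n^23/23 + O(n^22). (Equivalently, Faulhaber's formula gives the same leading term.)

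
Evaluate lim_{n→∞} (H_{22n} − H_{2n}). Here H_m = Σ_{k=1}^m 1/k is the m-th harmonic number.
lim = ln(22/2) = ln 11

Euler-Maclaurin gives H_m = ln m + γ + 1/(2m) + O(1/m^2). The γ and O(1/m) terms cancel in the difference:
  H_{22n} − H_{2n} = ln(22n) − ln(2n) + O(1/n) = ln(22/2) + O(1/n).
Hence the limit is ln(22/2) = ln 11.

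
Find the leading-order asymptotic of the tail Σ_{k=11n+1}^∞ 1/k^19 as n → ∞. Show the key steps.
Σ_{k>11n} 1/k^19 ~ 1/(18 · (11n)^18)

Compare to the integral: ∫_{11n}^∞ x^(−19) dx = [−x^(−18)/18]_{11n}^∞ = 1/((19−1)·(11n)^18). Euler-Maclaurin then gives
  Σ_{k>11n} 1/k^19 = ∫_{11n}^∞ dx/x^19 − 1/(2·(11n)^19) + O(1/(11n)^20).
(Equivalently this is ζ(19) − Σ_{k≤11n} 1/k^19.)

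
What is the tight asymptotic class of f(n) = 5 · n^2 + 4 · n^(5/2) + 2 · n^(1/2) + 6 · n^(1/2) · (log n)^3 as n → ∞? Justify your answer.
f(n) ∈ Θ(n^(5/2))

Compare the terms by growth order. For large n, n^a · (log n)^b dominates n^a' · (log n)^b' iff a > a', or (a = a' and b > b'). Ranking the 4 terms shows the dominant one is 4 · n^(5/2). Hence f(n) ∈ Θ(n^(5/2)).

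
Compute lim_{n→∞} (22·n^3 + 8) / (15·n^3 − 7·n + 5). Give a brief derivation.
lim = 22/15

For large n the leading n^3 terms dominate both numerator and denominator. Dividing top and bottom by n^3, every other term tends to 0, leaving 22/15.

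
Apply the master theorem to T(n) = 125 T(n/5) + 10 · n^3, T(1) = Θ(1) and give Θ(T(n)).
T(n) = Θ(n^3 log n)

log_5 125 = 3, and f(n) = 10 · n^3 = Θ(n^(log_5 125)). This is Case 2 of the master theorem: T(n) = Θ(f(n) · log n) = Θ(n^3 log n).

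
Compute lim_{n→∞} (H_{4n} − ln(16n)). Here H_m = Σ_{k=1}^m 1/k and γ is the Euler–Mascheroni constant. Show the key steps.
lim = −ln 4 + γ

By Euler-Maclaurin, H_m = ln m + γ + O(1/m). So
  H_{4n} − ln(16n) = ln(4n) + γ − ln(16n) + O(1/n)
                       = ln(4/16) + γ + O(1/n).
Hence the limit is ln(4/16) + γ (= −ln 4).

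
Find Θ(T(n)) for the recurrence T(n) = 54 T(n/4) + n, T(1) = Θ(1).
T(n) = Θ(n^(log_4 54))

Master theorem: compare f(n) = n to n^(log_4 54) where log_4 54 ≈ 2.877. Since 1 < log_4 54, we have f(n) = O(n^(log_4 54 − ε)) for some ε > 0 — Case 1. Hence T(n) = Θ(n^(log_4 54)).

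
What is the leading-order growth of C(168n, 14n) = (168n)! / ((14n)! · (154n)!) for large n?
C(168n, 14n) ~ (8916100448256/285311670611)^(14n) · sqrt(6/(11π·14n))

Write N = 14n. Apply Stirling to each factorial:
  (12N)! ~ sqrt(2π·12N) · (12N/e)^(12N),
  N! ~ sqrt(2π N) · (N/e)^N,
  (11N)! ~ sqrt(2π·11N) · (11N/e)^(11N).
The exponential factors combine to (12N)^(12N) / (N^N · (11N)^(11N)) = 12^(12N)/11^(11N) = (12^12/11^11)^N = (8916100448256/285311670611)^N.
The square-root prefactors combine to sqrt(2π·12N) / (sqrt(2π N)·sqrt(2π·11N)) = sqrt(12 / (2π·11·N)) = sqrt(6/(11π·14n)).
Substituting N = 14n: C(168n, 14n) ~ (8916100448256/285311670611)^(14n) · sqrt(6/(11π·14n)).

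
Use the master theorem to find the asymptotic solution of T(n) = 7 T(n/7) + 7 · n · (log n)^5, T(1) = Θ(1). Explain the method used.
T(n) = Θ(n · (log n)^6)

Here log_7 7 = 1 and f(n) = 7 · n · (log n)^5 = Θ(n^(log_7 7) · (log n)^5). This is the extended Case 2 of the master theorem (f matches the critical exponent up to log factors), giving T(n) = Θ(n^(log_7 7) · (log n)^(5+1)) = Θ(n · (log n)^6).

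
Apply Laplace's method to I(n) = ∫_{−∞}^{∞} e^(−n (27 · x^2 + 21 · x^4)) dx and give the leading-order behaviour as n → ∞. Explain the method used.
I(n) ~ sqrt(π/(27n))

φ(x) = 27 · x^2 + 21 · x^4 has its unique global minimum at x* = 0 (since φ'(x) = 54x + 84x^3 = 0 only at x = 0 for real x with both coefficients positive, and φ → ∞ as |x| → ∞). At x* = 0, φ(0) = 0 and φ''(0) = 54. Laplace's method then gives
  I(n) ~ sqrt(2π / (n · φ''(0))) · e^(−n φ(0)) = sqrt(2π / (54n)) = sqrt(π/(27n)).
The 21 · x^4 term contributes only at subleading order (an O(1/n) relative correction).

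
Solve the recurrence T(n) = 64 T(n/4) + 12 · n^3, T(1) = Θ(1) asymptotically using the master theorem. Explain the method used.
T(n) = Θ(n^3 log n)

log_4 64 = 3, and f(n) = 12 · n^3 = Θ(n^(log_4 64)). This is Case 2 of the master theorem: T(n) = Θ(f(n) · log n) = Θ(n^3 log n).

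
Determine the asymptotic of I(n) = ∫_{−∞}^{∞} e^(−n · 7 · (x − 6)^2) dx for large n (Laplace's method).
I(n) = sqrt(π/(7n))

Here φ(x) = 7 · (x − 6)^2 has its unique minimum at x* = 6 with φ(x*) = 0 and φ''(x*) = 14. Laplace's method gives
  I(n) ~ e^(−n φ(x*)) · sqrt(2π / (n · φ''(x*))) = sqrt(2π / (14n)) = sqrt(π/(7n)).
This is exact: substituting u = (x − 6)·sqrt(7n) gives I(n) = (1/sqrt(7n)) ∫_{−∞}^{∞} e^(−u^2) du = sqrt(π/(7n)).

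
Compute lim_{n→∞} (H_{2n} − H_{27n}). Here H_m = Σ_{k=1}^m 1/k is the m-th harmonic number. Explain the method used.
lim = ln(2/27)

Euler-Maclaurin gives H_m = ln m + γ + 1/(2m) + O(1/m^2). The γ and O(1/m) terms cancel in the difference:
  H_{2n} − H_{27n} = ln(2n) − ln(27n) + O(1/n) = ln(2/27) + O(1/n).
Hence the limit is ln(2/27).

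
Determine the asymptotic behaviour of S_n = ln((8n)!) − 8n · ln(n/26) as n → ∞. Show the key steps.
S_n ~ 8n · (ln 208 − 1) + O(ln n)

Stirling: ln((8n)!) = 8n ln(8n) − 8n + O(ln n).
  S_n = 8n ln(8n) − 8n − 8n ln(n/26) + O(ln n)
      = 8n ln(8n) − 8n ln n + 8n ln 26 − 8n + O(ln n)
      = 8n ln 8 + 8n ln 26 − 8n + O(ln n)
      = 8n (ln 208 − 1) + O(ln n).
Numerically ln(208) − 1 ≈ 4.3375.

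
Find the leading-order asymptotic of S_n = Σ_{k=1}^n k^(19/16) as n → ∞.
S_n ~ (16/35) · n^(35/16)

Integral comparison: Σ_{k=1}^n k^(19/16) = ∫_0^n x^(19/16) dx + O(n^(19/16)). The integral is n^(1 + 19/16) / (1 + 19/16) = n^((19+16)/16) / ((19+16)/16) = (16/35) · n^(35/16).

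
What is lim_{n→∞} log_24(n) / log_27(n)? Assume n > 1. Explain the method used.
lim = ln(27) / ln(24) = log_24(27)

Change of base: log_24(n) = ln n / ln 24 and log_27(n) = ln n / ln 27. The ratio is (ln n / ln 24) · (ln 27 / ln n) = ln 27 / ln 24, a constant independent of n. So the limit is ln 27 / ln 24 = log_24(27).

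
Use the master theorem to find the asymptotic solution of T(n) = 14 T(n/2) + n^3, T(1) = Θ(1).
T(n) = Θ(n^(log_2 14))

Master theorem: compare f(n) = n^3 to n^(log_2 14) where log_2 14 ≈ 3.807. Since 3 < log_2 14, we have f(n) = O(n^(log_2 14 − ε)) for some ε > 0 — Case 1. Hence T(n) = Θ(n^(log_2 14)).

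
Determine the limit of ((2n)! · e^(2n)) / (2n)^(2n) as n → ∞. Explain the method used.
lim = ∞

Stirling: (2n)! ~ sqrt(2π·2n) · (2n/e)^(2n). Hence
  (2n)! · e^(2n) / (2n)^(2n) ~ sqrt(2π·2n) = sqrt(2π·2) · sqrt(n) → ∞.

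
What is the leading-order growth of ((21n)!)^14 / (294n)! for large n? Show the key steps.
((21n)!)^14/(294n)! ~ ((2π·21n)^(13/2) / sqrt(14)) · 14^(−14·21n)  →  0

Write N = 21n. Stirling: N! ~ sqrt(2π N)(N/e)^N and (14N)! ~ sqrt(2π·14N)·(14N/e)^(14N).
  (N!)^14/(14N)! ~ (2π N)^(14/2) (N/e)^(14N) / [sqrt(2π·14N) (14N/e)^(14N)]
     = (2π N)^(14/2) / sqrt(2π·14N) · (N/(14N))^(14N)
     = (2π N)^((14−1)/2) / sqrt(14) · 14^(−14N).
Since 14^14 > 1, the factor 14^(−14N) decays exponentially, so the ratio → 0. Substituting N = 21n gives the stated form.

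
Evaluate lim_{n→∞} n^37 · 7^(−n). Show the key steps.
lim = 0

Exponentials with base > 1 dominate every fixed polynomial: for any fixed c, n^c / 7^n → 0 as n → ∞ (e.g. by the ratio test, or by writing 7^n = e^(n ln 7) and noting e^(n ln 7) / n^c → ∞). Hence n^37 · 7^(−n) = n^37 / 7^n → 0.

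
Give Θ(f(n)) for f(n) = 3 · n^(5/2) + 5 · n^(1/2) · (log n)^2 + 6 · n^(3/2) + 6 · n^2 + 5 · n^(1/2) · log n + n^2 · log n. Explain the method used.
f(n) ∈ Θ(n^(5/2))

Compare the terms by growth order. For large n, n^a · (log n)^b dominates n^a' · (log n)^b' iff a > a', or (a = a' and b > b'). Ranking the 6 terms shows the dominant one is 3 · n^(5/2). Hence f(n) ∈ Θ(n^(5/2)).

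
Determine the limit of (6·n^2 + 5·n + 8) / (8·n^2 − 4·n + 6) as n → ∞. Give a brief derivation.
lim = 6/8 = 3/4

For large n the leading n^2 terms dominate both numerator and denominator. Dividing top and bottom by n^2, every other term tends to 0, leaving 6/8 = 3/4.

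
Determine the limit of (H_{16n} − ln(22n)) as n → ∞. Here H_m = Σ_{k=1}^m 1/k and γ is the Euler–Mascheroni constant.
lim = ln(8/11) + γ

By Euler-Maclaurin, H_m = ln m + γ + O(1/m). So
  H_{16n} − ln(22n) = ln(16n) + γ − ln(22n) + O(1/n)
                       = ln(16/22) + γ + O(1/n).
Hence the limit is ln(16/22) + γ (= ln(8/11)).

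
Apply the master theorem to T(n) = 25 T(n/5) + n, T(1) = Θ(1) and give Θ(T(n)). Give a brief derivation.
T(n) = Θ(n^2)

Master theorem: compare f(n) = n to n^(log_5 25) where log_5 25 = 2. Since 1 < log_5 25, we have f(n) = O(n^(log_5 25 − ε)) for some ε > 0 — Case 1. Hence T(n) = Θ(n^(log_5 25)) = Θ(n^2).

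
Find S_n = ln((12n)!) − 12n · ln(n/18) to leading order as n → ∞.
S_n ~ 12n · (ln 216 − 1) + O(ln n)

Stirling: ln((12n)!) = 12n ln(12n) − 12n + O(ln n).
  S_n = 12n ln(12n) − 12n − 12n ln(n/18) + O(ln n)
      = 12n ln(12n) − 12n ln n + 12n ln 18 − 12n + O(ln n)
      = 12n ln 12 + 12n ln 18 − 12n + O(ln n)
      = 12n (ln 216 − 1) + O(ln n).
Numerically ln(216) − 1 ≈ 4.3753.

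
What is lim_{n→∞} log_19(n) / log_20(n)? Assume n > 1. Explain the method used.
lim = ln(20) / ln(19) = log_19(20)

Change of base: log_19(n) = ln n / ln 19 and log_20(n) = ln n / ln 20. The ratio is (ln n / ln 19) · (ln 20 / ln n) = ln 20 / ln 19, a constant independent of n. So the limit is ln 20 / ln 19 = log_19(20).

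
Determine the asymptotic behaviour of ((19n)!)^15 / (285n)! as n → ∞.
((19n)!)^15/(285n)! ~ ((2π·19n)^(14/2) / sqrt(15)) · 15^(−15·19n)  →  0

Write N = 19n. Stirling: N! ~ sqrt(2π N)(N/e)^N and (15N)! ~ sqrt(2π·15N)·(15N/e)^(15N).
  (N!)^15/(15N)! ~ (2π N)^(15/2) (N/e)^(15N) / [sqrt(2π·15N) (15N/e)^(15N)]
     = (2π N)^(15/2) / sqrt(2π·15N) · (N/(15N))^(15N)
     = (2π N)^((15−1)/2) / sqrt(15) · 15^(−15N).
Since 15^15 > 1, the factor 15^(−15N) decays exponentially, so the ratio → 0. Substituting N = 19n gives the stated form.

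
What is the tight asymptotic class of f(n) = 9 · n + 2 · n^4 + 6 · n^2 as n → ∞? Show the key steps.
f(n) ∈ Θ(n^4)

Compare the terms by growth order. For large n, n^a · (log n)^b dominates n^a' · (log n)^b' iff a > a', or (a = a' and b > b'). Ranking the 3 terms shows the dominant one is 2 · n^4. Hence f(n) ∈ Θ(n^4).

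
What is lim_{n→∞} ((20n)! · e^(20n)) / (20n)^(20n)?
lim = ∞

Stirling: (20n)! ~ sqrt(2π·20n) · (20n/e)^(20n). Hence
  (20n)! · e^(20n) / (20n)^(20n) ~ sqrt(2π·20n) = sqrt(2π·20) · sqrt(n) → ∞.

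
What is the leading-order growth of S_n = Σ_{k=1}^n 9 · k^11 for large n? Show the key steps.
S_n ~ 3 · n^12 / 4

By integral comparison (Euler-Maclaurin), Σ_{k=1}^n 9 · k^11 = 9 · ∫_0^n x^11 dx + O(n^11) = 9 · n^12/12 = 3 · n^12 / 4 + O(n^11). (Equivalently, Faulhaber's formula gives the same leading term.)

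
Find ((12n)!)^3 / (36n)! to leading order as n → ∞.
((12n)!)^3/(36n)! ~ ((2π·12n)^(2/2) / sqrt(3)) · 3^(−3·12n)  →  0

Write N = 12n. Stirling: N! ~ sqrt(2π N)(N/e)^N and (3N)! ~ sqrt(2π·3N)·(3N/e)^(3N).
  (N!)^3/(3N)! ~ (2π N)^(3/2) (N/e)^(3N) / [sqrt(2π·3N) (3N/e)^(3N)]
     = (2π N)^(3/2) / sqrt(2π·3N) · (N/(3N))^(3N)
     = (2π N)^((3−1)/2) / sqrt(3) · 3^(−3N).
Since 3^3 > 1, the factor 3^(−3N) decays exponentially, so the ratio → 0. Substituting N = 12n gives the stated form.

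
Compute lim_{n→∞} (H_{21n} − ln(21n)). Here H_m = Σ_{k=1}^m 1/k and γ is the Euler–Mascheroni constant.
lim = γ

By Euler-Maclaurin, H_m = ln m + γ + O(1/m). So
  H_{21n} − ln(21n) = ln(21n) + γ − ln(21n) + O(1/n)
                       = ln(21/21) + γ + O(1/n).
Hence the limit is γ (since ln 1 = 0).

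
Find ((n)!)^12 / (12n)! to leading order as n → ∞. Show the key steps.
((n)!)^12/(12n)! ~ ((2π·n)^(11/2) / sqrt(12)) · 12^(−12·n)  →  0

Write N = n. Stirling: N! ~ sqrt(2π N)(N/e)^N and (12N)! ~ sqrt(2π·12N)·(12N/e)^(12N).
  (N!)^12/(12N)! ~ (2π N)^(12/2) (N/e)^(12N) / [sqrt(2π·12N) (12N/e)^(12N)]
     = (2π N)^(12/2) / sqrt(2π·12N) · (N/(12N))^(12N)
     = (2π N)^((12−1)/2) / sqrt(12) · 12^(−12N).
Since 12^12 > 1, the factor 12^(−12N) decays exponentially, so the ratio → 0. Substituting N = n gives the stated form.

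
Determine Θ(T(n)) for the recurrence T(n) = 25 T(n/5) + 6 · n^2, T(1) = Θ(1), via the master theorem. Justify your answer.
T(n) = Θ(n^2 log n)

log_5 25 = 2, and f(n) = 6 · n^2 = Θ(n^(log_5 25)). This is Case 2 of the master theorem: T(n) = Θ(f(n) · log n) = Θ(n^2 log n).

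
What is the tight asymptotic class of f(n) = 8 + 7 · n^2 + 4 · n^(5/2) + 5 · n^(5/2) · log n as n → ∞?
f(n) ∈ Θ(n^(5/2) · log n)

Compare the terms by growth order. For large n, n^a · (log n)^b dominates n^a' · (log n)^b' iff a > a', or (a = a' and b > b'). Ranking the 4 terms shows the dominant one is 5 · n^(5/2) · log n. Hence f(n) ∈ Θ(n^(5/2) · log n).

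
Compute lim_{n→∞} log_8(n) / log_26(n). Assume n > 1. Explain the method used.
lim = ln(26) / ln(8) = log_8(26)

Change of base: log_8(n) = ln n / ln 8 and log_26(n) = ln n / ln 26. The ratio is (ln n / ln 8) · (ln 26 / ln n) = ln 26 / ln 8, a constant independent of n. So the limit is ln 26 / ln 8 = log_8(26).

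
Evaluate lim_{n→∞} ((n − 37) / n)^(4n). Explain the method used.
lim = e^(−148)

Rewrite as (1 − 37/n)^(4n). By the standard limit (1 + x/n)^n → e^x, we have (1 − 37/n)^n → e^(−37), and raising to the 4th power gives e^(−148).
More precisely, ln[(1 − 37/n)^(4n)] = 4n · ln(1 − 37/n) = 4n · (-37/n + O(1/n^2)) = -148 + O(1/n) → -148.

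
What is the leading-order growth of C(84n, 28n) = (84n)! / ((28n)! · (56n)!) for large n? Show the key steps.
C(84n, 28n) ~ (27/4)^(28n) · sqrt(3/(4π·28n))

Write N = 28n. Apply Stirling to each factorial:
  (3N)! ~ sqrt(2π·3N) · (3N/e)^(3N),
  N! ~ sqrt(2π N) · (N/e)^N,
  (2N)! ~ sqrt(2π·2N) · (2N/e)^(2N).
The exponential factors combine to (3N)^(3N) / (N^N · (2N)^(2N)) = 3^(3N)/2^(2N) = (3^3/2^2)^N = (27/4)^N.
The square-root prefactors combine to sqrt(2π·3N) / (sqrt(2π N)·sqrt(2π·2N)) = sqrt(3 / (2π·2·N)) = sqrt(3/(4π·28n)).
Substituting N = 28n: C(84n, 28n) ~ (27/4)^(28n) · sqrt(3/(4π·28n)).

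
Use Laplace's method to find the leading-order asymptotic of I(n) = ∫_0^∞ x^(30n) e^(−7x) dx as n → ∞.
I(n) ~ (sqrt(2π·30n) / 7) · (30n/(7e))^(30n)

Write the integrand as exp(30n ln x − 7x) and set f(x) = 30n ln x − 7x. Then f'(x) = 30n/x − 7 = 0 at x* = 30n/7, and f''(x*) = −30n/x*^2 = −7^2/(30n). Laplace's method (interior maximum) gives
  I(n) ~ e^(f(x*)) · sqrt(2π / |f''(x*)|)
        = exp(30n ln(30n/7) − 30n) · sqrt(2π · 30n / 7^2)
        = (30n/7)^(30n) e^(−30n) · sqrt(2π·30n) / 7
        = (sqrt(2π·30n) / 7) · (30n/(7e))^(30n).
This matches Γ(30n+1)/7^(30n+1) with Stirling applied to Γ.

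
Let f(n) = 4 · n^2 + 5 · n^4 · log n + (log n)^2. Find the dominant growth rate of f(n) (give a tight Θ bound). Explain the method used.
f(n) ∈ Θ(n^4 · log n)

Compare the terms by growth order. For large n, n^a · (log n)^b dominates n^a' · (log n)^b' iff a > a', or (a = a' and b > b'). Ranking the 3 terms shows the dominant one is 5 · n^4 · log n. Hence f(n) ∈ Θ(n^4 · log n).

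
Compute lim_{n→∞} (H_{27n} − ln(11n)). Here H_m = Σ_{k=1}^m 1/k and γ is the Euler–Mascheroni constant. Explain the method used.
lim = ln(27/11) + γ

By Euler-Maclaurin, H_m = ln m + γ + O(1/m). So
  H_{27n} − ln(11n) = ln(27n) + γ − ln(11n) + O(1/n)
                       = ln(27/11) + γ + O(1/n).
Hence the limit is ln(27/11) + γ.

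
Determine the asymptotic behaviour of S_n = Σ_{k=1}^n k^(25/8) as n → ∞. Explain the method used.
S_n ~ (8/33) · n^(33/8)

Integral comparison: Σ_{k=1}^n k^(25/8) = ∫_0^n x^(25/8) dx + O(n^(25/8)). The integral is n^(1 + 25/8) / (1 + 25/8) = n^((25+8)/8) / ((25+8)/8) = (8/33) · n^(33/8).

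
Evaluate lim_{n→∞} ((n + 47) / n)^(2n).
lim = e^94

Rewrite as (1 + 47/n)^(2n). By the standard limit (1 + x/n)^n → e^x, we have (1 + 47/n)^n → e^47, and raising to the 2nd power gives e^94.
More precisely, ln[(1 + 47/n)^(2n)] = 2n · ln(1 + 47/n) = 2n · (47/n + O(1/n^2)) = 94 + O(1/n) → 94.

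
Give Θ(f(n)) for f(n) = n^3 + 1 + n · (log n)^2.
f(n) ∈ Θ(n^3)

Compare the terms by growth order. For large n, n^a · (log n)^b dominates n^a' · (log n)^b' iff a > a', or (a = a' and b > b'). Ranking the 3 terms shows the dominant one is n^3. Hence f(n) ∈ Θ(n^3).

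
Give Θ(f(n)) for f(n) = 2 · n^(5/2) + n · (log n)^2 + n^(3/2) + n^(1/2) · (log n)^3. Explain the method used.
f(n) ∈ Θ(n^(5/2))

Compare the terms by growth order. For large n, n^a · (log n)^b dominates n^a' · (log n)^b' iff a > a', or (a = a' and b > b'). Ranking the 4 terms shows the dominant one is 2 · n^(5/2). Hence f(n) ∈ Θ(n^(5/2)).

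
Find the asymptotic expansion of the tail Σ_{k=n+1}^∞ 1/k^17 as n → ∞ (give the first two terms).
Σ_{k>n} 1/k^17 = 1/(16 · n^16) − 1/(2 · n^17) + O(1/n^18)

Compare to the integral: ∫_{n}^∞ x^(−17) dx = [−x^(−16)/16]_{n}^∞ = 1/((17−1)·n^16). The Euler-Maclaurin correction adds −f(n)/2 = −1/(2·n^17). Euler-Maclaurin then gives
  Σ_{k>n} 1/k^17 = ∫_{n}^∞ dx/x^17 − 1/(2·n^17) + O(1/n^18).
(Equivalently this is ζ(17) − Σ_{k≤n} 1/k^17.)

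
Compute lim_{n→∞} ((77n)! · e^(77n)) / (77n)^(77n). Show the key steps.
lim = ∞

Stirling: (77n)! ~ sqrt(2π·77n) · (77n/e)^(77n). Hence
  (77n)! · e^(77n) / (77n)^(77n) ~ sqrt(2π·77n) = sqrt(2π·77) · sqrt(n) → ∞.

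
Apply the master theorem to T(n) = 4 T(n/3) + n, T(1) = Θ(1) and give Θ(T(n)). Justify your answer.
T(n) = Θ(n^(log_3 4))

Master theorem: compare f(n) = n to n^(log_3 4) where log_3 4 ≈ 1.262. Since 1 < log_3 4, we have f(n) = O(n^(log_3 4 − ε)) for some ε > 0 — Case 1. Hence T(n) = Θ(n^(log_3 4)).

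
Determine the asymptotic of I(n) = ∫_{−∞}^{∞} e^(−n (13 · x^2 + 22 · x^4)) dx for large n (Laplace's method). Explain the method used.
I(n) ~ sqrt(π/(13n))

φ(x) = 13 · x^2 + 22 · x^4 has its unique global minimum at x* = 0 (since φ'(x) = 26x + 88x^3 = 0 only at x = 0 for real x with both coefficients positive, and φ → ∞ as |x| → ∞). At x* = 0, φ(0) = 0 and φ''(0) = 26. Laplace's method then gives
  I(n) ~ sqrt(2π / (n · φ''(0))) · e^(−n φ(0)) = sqrt(2π / (26n)) = sqrt(π/(13n)).
The 22 · x^4 term contributes only at subleading order (an O(1/n) relative correction).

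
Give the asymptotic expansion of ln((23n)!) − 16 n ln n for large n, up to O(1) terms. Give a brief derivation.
ln((23n)!) − 16 n ln n = 7 n ln n + 23(ln 23 − 1) n + (1/2) ln(2π·23n) + O(1/n)

Stirling: ln((23n)!) = 23n ln(23n) − 23n + (1/2) ln(2π·23n) + O(1/n).
Expand 23n ln(23n) = 23n (ln n + ln 23) = 23n ln n + 23n ln 23.
Subtract 16n ln n: leading term is (23 − 16) n ln n = 7 n ln n. The next term is 23n ln 23 − 23n = 23(ln 23 − 1) n. Then the (1/2) ln(2π·23n) correction.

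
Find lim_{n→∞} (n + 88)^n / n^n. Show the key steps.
lim = e^88

Rewrite as (1 + 88/n)^(n). By the standard limit (1 + x/n)^n → e^x, we have (1 + 88/n)^n → e^88, and raising to the 1st power gives e^88.
More precisely, ln[(1 + 88/n)^(n)] = n · ln(1 + 88/n) = n · (88/n + O(1/n^2)) = 88 + O(1/n) → 88.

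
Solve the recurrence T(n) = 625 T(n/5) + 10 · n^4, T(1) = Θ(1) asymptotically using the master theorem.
T(n) = Θ(n^4 log n)

log_5 625 = 4, and f(n) = 10 · n^4 = Θ(n^(log_5 625)). This is Case 2 of the master theorem: T(n) = Θ(f(n) · log n) = Θ(n^4 log n).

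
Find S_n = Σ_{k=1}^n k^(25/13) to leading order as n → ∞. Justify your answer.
S_n ~ (13/38) · n^(38/13)

Integral comparison: Σ_{k=1}^n k^(25/13) = ∫_0^n x^(25/13) dx + O(n^(25/13)). The integral is n^(1 + 25/13) / (1 + 25/13) = n^((25+13)/13) / ((25+13)/13) = (13/38) · n^(38/13).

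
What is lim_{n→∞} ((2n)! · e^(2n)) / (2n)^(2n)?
lim = ∞

Stirling: (2n)! ~ sqrt(2π·2n) · (2n/e)^(2n). Hence
  (2n)! · e^(2n) / (2n)^(2n) ~ sqrt(2π·2n) = sqrt(2π·2) · sqrt(n) → ∞.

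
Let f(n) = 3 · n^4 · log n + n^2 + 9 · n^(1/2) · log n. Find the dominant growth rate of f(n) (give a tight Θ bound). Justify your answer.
f(n) ∈ Θ(n^4 · log n)

Compare the terms by growth order. For large n, n^a · (log n)^b dominates n^a' · (log n)^b' iff a > a', or (a = a' and b > b'). Ranking the 3 terms shows the dominant one is 3 · n^4 · log n. Hence f(n) ∈ Θ(n^4 · log n).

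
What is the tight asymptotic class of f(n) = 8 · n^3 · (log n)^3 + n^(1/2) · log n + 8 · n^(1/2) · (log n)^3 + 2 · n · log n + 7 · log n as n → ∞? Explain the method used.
f(n) ∈ Θ(n^3 · (log n)^3)

Compare the terms by growth order. For large n, n^a · (log n)^b dominates n^a' · (log n)^b' iff a > a', or (a = a' and b > b'). Ranking the 5 terms shows the dominant one is 8 · n^3 · (log n)^3. Hence f(n) ∈ Θ(n^3 · (log n)^3).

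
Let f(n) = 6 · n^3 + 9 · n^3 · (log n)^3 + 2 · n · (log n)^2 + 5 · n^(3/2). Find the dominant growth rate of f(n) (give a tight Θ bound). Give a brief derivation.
f(n) ∈ Θ(n^3 · (log n)^3)

Compare the terms by growth order. For large n, n^a · (log n)^b dominates n^a' · (log n)^b' iff a > a', or (a = a' and b > b'). Ranking the 4 terms shows the dominant one is 9 · n^3 · (log n)^3. Hence f(n) ∈ Θ(n^3 · (log n)^3).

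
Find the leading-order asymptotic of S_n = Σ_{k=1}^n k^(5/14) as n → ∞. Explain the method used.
S_n ~ (14/19) · n^(19/14)

Integral comparison: Σ_{k=1}^n k^(5/14) = ∫_0^n x^(5/14) dx + O(n^(5/14)). The integral is n^(1 + 5/14) / (1 + 5/14) = n^((5+14)/14) / ((5+14)/14) = (14/19) · n^(19/14).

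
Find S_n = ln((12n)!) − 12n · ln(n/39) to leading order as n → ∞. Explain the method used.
S_n ~ 12n · (ln 468 − 1) + O(ln n)

Stirling: ln((12n)!) = 12n ln(12n) − 12n + O(ln n).
  S_n = 12n ln(12n) − 12n − 12n ln(n/39) + O(ln n)
      = 12n ln(12n) − 12n ln n + 12n ln 39 − 12n + O(ln n)
      = 12n ln 12 + 12n ln 39 − 12n + O(ln n)
      = 12n (ln 468 − 1) + O(ln n).
Numerically ln(468) − 1 ≈ 5.1485.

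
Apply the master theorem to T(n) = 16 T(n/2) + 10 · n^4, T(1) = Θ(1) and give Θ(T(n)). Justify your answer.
T(n) = Θ(n^4 log n)

log_2 16 = 4, and f(n) = 10 · n^4 = Θ(n^(log_2 16)). This is Case 2 of the master theorem: T(n) = Θ(f(n) · log n) = Θ(n^4 log n).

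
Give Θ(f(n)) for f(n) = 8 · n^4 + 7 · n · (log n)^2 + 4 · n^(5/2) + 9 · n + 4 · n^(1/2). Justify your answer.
f(n) ∈ Θ(n^4)

Compare the terms by growth order. For large n, n^a · (log n)^b dominates n^a' · (log n)^b' iff a > a', or (a = a' and b > b'). Ranking the 5 terms shows the dominant one is 8 · n^4. Hence f(n) ∈ Θ(n^4).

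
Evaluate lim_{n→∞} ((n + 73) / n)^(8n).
lim = e^584

Rewrite as (1 + 73/n)^(8n). By the standard limit (1 + x/n)^n → e^x, we have (1 + 73/n)^n → e^73, and raising to the 8th power gives e^584.
More precisely, ln[(1 + 73/n)^(8n)] = 8n · ln(1 + 73/n) = 8n · (73/n + O(1/n^2)) = 584 + O(1/n) → 584.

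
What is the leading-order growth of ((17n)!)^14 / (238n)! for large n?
((17n)!)^14/(238n)! ~ ((2π·17n)^(13/2) / sqrt(14)) · 14^(−14·17n)  →  0

Write N = 17n. Stirling: N! ~ sqrt(2π N)(N/e)^N and (14N)! ~ sqrt(2π·14N)·(14N/e)^(14N).
  (N!)^14/(14N)! ~ (2π N)^(14/2) (N/e)^(14N) / [sqrt(2π·14N) (14N/e)^(14N)]
     = (2π N)^(14/2) / sqrt(2π·14N) · (N/(14N))^(14N)
     = (2π N)^((14−1)/2) / sqrt(14) · 14^(−14N).
Since 14^14 > 1, the factor 14^(−14N) decays exponentially, so the ratio → 0. Substituting N = 17n gives the stated form.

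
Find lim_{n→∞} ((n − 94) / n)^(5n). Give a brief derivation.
lim = e^(−470)

Rewrite as (1 − 94/n)^(5n). By the standard limit (1 + x/n)^n → e^x, we have (1 − 94/n)^n → e^(−94), and raising to the 5th power gives e^(−470).
More precisely, ln[(1 − 94/n)^(5n)] = 5n · ln(1 − 94/n) = 5n · (-94/n + O(1/n^2)) = -470 + O(1/n) → -470.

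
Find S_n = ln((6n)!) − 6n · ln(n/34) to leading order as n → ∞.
S_n ~ 6n · (ln 204 − 1) + O(ln n)

Stirling: ln((6n)!) = 6n ln(6n) − 6n + O(ln n).
  S_n = 6n ln(6n) − 6n − 6n ln(n/34) + O(ln n)
      = 6n ln(6n) − 6n ln n + 6n ln 34 − 6n + O(ln n)
      = 6n ln 6 + 6n ln 34 − 6n + O(ln n)
      = 6n (ln 204 − 1) + O(ln n).
Numerically ln(204) − 1 ≈ 4.3181.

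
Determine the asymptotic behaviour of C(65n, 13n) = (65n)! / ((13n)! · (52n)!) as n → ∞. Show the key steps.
C(65n, 13n) ~ (3125/256)^(13n) · sqrt(5/(8π·13n))

Write N = 13n. Apply Stirling to each factorial:
  (5N)! ~ sqrt(2π·5N) · (5N/e)^(5N),
  N! ~ sqrt(2π N) · (N/e)^N,
  (4N)! ~ sqrt(2π·4N) · (4N/e)^(4N).
The exponential factors combine to (5N)^(5N) / (N^N · (4N)^(4N)) = 5^(5N)/4^(4N) = (5^5/4^4)^N = (3125/256)^N.
The square-root prefactors combine to sqrt(2π·5N) / (sqrt(2π N)·sqrt(2π·4N)) = sqrt(5 / (2π·4·N)) = sqrt(5/(8π·13n)).
Substituting N = 13n: C(65n, 13n) ~ (3125/256)^(13n) · sqrt(5/(8π·13n)).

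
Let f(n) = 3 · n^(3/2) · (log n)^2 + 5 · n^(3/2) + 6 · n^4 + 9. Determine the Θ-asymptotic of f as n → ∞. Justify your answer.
f(n) ∈ Θ(n^4)

Compare the terms by growth order. For large n, n^a · (log n)^b dominates n^a' · (log n)^b' iff a > a', or (a = a' and b > b'). Ranking the 4 terms shows the dominant one is 6 · n^4. Hence f(n) ∈ Θ(n^4).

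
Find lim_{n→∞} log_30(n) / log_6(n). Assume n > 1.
lim = ln(6) / ln(30) = log_30(6)

Change of base: log_30(n) = ln n / ln 30 and log_6(n) = ln n / ln 6. The ratio is (ln n / ln 30) · (ln 6 / ln n) = ln 6 / ln 30, a constant independent of n. So the limit is ln 6 / ln 30 = log_30(6).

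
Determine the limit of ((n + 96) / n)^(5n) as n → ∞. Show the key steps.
lim = e^480

Rewrite as (1 + 96/n)^(5n). By the standard limit (1 + x/n)^n → e^x, we have (1 + 96/n)^n → e^96, and raising to the 5th power gives e^480.
More precisely, ln[(1 + 96/n)^(5n)] = 5n · ln(1 + 96/n) = 5n · (96/n + O(1/n^2)) = 480 + O(1/n) → 480.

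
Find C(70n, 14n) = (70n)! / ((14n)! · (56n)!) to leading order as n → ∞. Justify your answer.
C(70n, 14n) ~ (3125/256)^(14n) · sqrt(5/(8π·14n))

Write N = 14n. Apply Stirling to each factorial:
  (5N)! ~ sqrt(2π·5N) · (5N/e)^(5N),
  N! ~ sqrt(2π N) · (N/e)^N,
  (4N)! ~ sqrt(2π·4N) · (4N/e)^(4N).
The exponential factors combine to (5N)^(5N) / (N^N · (4N)^(4N)) = 5^(5N)/4^(4N) = (5^5/4^4)^N = (3125/256)^N.
The square-root prefactors combine to sqrt(2π·5N) / (sqrt(2π N)·sqrt(2π·4N)) = sqrt(5 / (2π·4·N)) = sqrt(5/(8π·14n)).
Substituting N = 14n: C(70n, 14n) ~ (3125/256)^(14n) · sqrt(5/(8π·14n)).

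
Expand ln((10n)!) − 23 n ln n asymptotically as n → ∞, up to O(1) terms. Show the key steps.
ln((10n)!) − 23 n ln n = −13 n ln n + 10(ln 10 − 1) n + (1/2) ln(2π·10n) + O(1/n)

Stirling: ln((10n)!) = 10n ln(10n) − 10n + (1/2) ln(2π·10n) + O(1/n).
Expand 10n ln(10n) = 10n (ln n + ln 10) = 10n ln n + 10n ln 10.
Subtract 23n ln n: leading term is (10 − 23) n ln n = −13 n ln n. The next term is 10n ln 10 − 10n = 10(ln 10 − 1) n. Then the (1/2) ln(2π·10n) correction.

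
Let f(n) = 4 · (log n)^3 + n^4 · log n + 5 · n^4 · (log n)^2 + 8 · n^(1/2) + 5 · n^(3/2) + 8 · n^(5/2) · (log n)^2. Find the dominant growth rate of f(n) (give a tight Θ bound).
f(n) ∈ Θ(n^4 · (log n)^2)

Compare the terms by growth order. For large n, n^a · (log n)^b dominates n^a' · (log n)^b' iff a > a', or (a = a' and b > b'). Ranking the 6 terms shows the dominant one is 5 · n^4 · (log n)^2. Hence f(n) ∈ Θ(n^4 · (log n)^2).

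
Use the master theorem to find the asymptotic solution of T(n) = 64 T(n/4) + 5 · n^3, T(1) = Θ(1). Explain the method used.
T(n) = Θ(n^3 log n)

log_4 64 = 3, and f(n) = 5 · n^3 = Θ(n^(log_4 64)). This is Case 2 of the master theorem: T(n) = Θ(f(n) · log n) = Θ(n^3 log n).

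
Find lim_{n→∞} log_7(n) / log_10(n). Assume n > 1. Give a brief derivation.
lim = ln(10) / ln(7) = log_7(10)

Change of base: log_7(n) = ln n / ln 7 and log_10(n) = ln n / ln 10. The ratio is (ln n / ln 7) · (ln 10 / ln n) = ln 10 / ln 7, a constant independent of n. So the limit is ln 10 / ln 7 = log_7(10).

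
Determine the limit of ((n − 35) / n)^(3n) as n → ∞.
lim = e^(−105)

Rewrite as (1 − 35/n)^(3n). By the standard limit (1 + x/n)^n → e^x, we have (1 − 35/n)^n → e^(−35), and raising to the 3rd power gives e^(−105).
More precisely, ln[(1 − 35/n)^(3n)] = 3n · ln(1 − 35/n) = 3n · (-35/n + O(1/n^2)) = -105 + O(1/n) → -105.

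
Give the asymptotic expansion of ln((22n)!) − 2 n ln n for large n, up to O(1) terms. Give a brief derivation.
ln((22n)!) − 2 n ln n = 20 n ln n + 22(ln 22 − 1) n + (1/2) ln(2π·22n) + O(1/n)

Stirling: ln((22n)!) = 22n ln(22n) − 22n + (1/2) ln(2π·22n) + O(1/n).
Expand 22n ln(22n) = 22n (ln n + ln 22) = 22n ln n + 22n ln 22.
Subtract 2n ln n: leading term is (22 − 2) n ln n = 20 n ln n. The next term is 22n ln 22 − 22n = 22(ln 22 − 1) n. Then the (1/2) ln(2π·22n) correction.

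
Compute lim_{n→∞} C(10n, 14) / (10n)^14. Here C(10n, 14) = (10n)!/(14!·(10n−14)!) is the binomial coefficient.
lim = 1/14! = 1/87178291200

With N = 10n → ∞: C(N, 14) / N^14 = [N(N−1)…(N−13)] / (14! · N^14) = (1/14!) · 1 · (1 − 1/(10n)) · … · (1 − 13/(10n)). Each factor → 1 as N → ∞, so the limit is 1/14! = 1/87178291200.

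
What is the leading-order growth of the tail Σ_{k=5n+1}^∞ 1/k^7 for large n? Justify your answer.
Σ_{k>5n} 1/k^7 ~ 1/(6 · (5n)^6)

Compare to the integral: ∫_{5n}^∞ x^(−7) dx = [−x^(−6)/6]_{5n}^∞ = 1/((7−1)·(5n)^6). Euler-Maclaurin then gives
  Σ_{k>5n} 1/k^7 = ∫_{5n}^∞ dx/x^7 − 1/(2·(5n)^7) + O(1/(5n)^8).
(Equivalently this is ζ(7) − Σ_{k≤5n} 1/k^7.)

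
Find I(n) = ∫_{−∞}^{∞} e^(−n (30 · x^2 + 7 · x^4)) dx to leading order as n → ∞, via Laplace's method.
I(n) ~ sqrt(π/(30n))

φ(x) = 30 · x^2 + 7 · x^4 has its unique global minimum at x* = 0 (since φ'(x) = 60x + 28x^3 = 0 only at x = 0 for real x with both coefficients positive, and φ → ∞ as |x| → ∞). At x* = 0, φ(0) = 0 and φ''(0) = 60. Laplace's method then gives
  I(n) ~ sqrt(2π / (n · φ''(0))) · e^(−n φ(0)) = sqrt(2π / (60n)) = sqrt(π/(30n)).
The 7 · x^4 term contributes only at subleading order (an O(1/n) relative correction).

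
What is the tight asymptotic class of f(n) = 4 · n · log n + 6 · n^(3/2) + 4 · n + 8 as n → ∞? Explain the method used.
f(n) ∈ Θ(n^(3/2))

Compare the terms by growth order. For large n, n^a · (log n)^b dominates n^a' · (log n)^b' iff a > a', or (a = a' and b > b'). Ranking the 4 terms shows the dominant one is 6 · n^(3/2). Hence f(n) ∈ Θ(n^(3/2)).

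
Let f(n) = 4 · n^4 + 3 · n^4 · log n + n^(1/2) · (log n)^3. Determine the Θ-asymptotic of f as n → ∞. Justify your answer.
f(n) ∈ Θ(n^4 · log n)

Compare the terms by growth order. For large n, n^a · (log n)^b dominates n^a' · (log n)^b' iff a > a', or (a = a' and b > b'). Ranking the 3 terms shows the dominant one is 3 · n^4 · log n. Hence f(n) ∈ Θ(n^4 · log n).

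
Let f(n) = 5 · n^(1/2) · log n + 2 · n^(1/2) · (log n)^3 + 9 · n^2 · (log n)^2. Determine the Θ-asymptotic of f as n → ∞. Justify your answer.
f(n) ∈ Θ(n^2 · (log n)^2)

Compare the terms by growth order. For large n, n^a · (log n)^b dominates n^a' · (log n)^b' iff a > a', or (a = a' and b > b'). Ranking the 3 terms shows the dominant one is 9 · n^2 · (log n)^2. Hence f(n) ∈ Θ(n^2 · (log n)^2).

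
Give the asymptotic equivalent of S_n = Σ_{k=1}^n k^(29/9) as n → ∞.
S_n ~ (9/38) · n^(38/9)

Integral comparison: Σ_{k=1}^n k^(29/9) = ∫_0^n x^(29/9) dx + O(n^(29/9)). The integral is n^(1 + 29/9) / (1 + 29/9) = n^((29+9)/9) / ((29+9)/9) = (9/38) · n^(38/9).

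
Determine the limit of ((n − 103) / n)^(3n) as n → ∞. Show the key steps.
lim = e^(−309)

Rewrite as (1 − 103/n)^(3n). By the standard limit (1 + x/n)^n → e^x, we have (1 − 103/n)^n → e^(−103), and raising to the 3rd power gives e^(−309).
More precisely, ln[(1 − 103/n)^(3n)] = 3n · ln(1 − 103/n) = 3n · (-103/n + O(1/n^2)) = -309 + O(1/n) → -309.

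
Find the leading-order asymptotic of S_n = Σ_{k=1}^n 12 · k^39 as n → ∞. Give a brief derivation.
S_n ~ 3 · n^40 / 10

By integral comparison (Euler-Maclaurin), Σ_{k=1}^n 12 · k^39 = 12 · ∫_0^n x^39 dx + O(n^39) = 12 · n^40/40 = 3 · n^40 / 10 + O(n^39). (Equivalently, Faulhaber's formula gives the same leading term.)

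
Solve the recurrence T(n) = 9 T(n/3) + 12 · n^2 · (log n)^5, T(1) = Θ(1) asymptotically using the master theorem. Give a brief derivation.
T(n) = Θ(n^2 · (log n)^6)

Here log_3 9 = 2 and f(n) = 12 · n^2 · (log n)^5 = Θ(n^(log_3 9) · (log n)^5). This is the extended Case 2 of the master theorem (f matches the critical exponent up to log factors), giving T(n) = Θ(n^(log_3 9) · (log n)^(5+1)) = Θ(n^2 · (log n)^6).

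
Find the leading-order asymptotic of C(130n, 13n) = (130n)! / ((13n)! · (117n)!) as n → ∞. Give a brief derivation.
C(130n, 13n) ~ (10000000000/387420489)^(13n) · sqrt(5/(9π·13n))

Write N = 13n. Apply Stirling to each factorial:
  (10N)! ~ sqrt(2π·10N) · (10N/e)^(10N),
  N! ~ sqrt(2π N) · (N/e)^N,
  (9N)! ~ sqrt(2π·9N) · (9N/e)^(9N).
The exponential factors combine to (10N)^(10N) / (N^N · (9N)^(9N)) = 10^(10N)/9^(9N) = (10^10/9^9)^N = (10000000000/387420489)^N.
The square-root prefactors combine to sqrt(2π·10N) / (sqrt(2π N)·sqrt(2π·9N)) = sqrt(10 / (2π·9·N)) = sqrt(5/(9π·13n)).
Substituting N = 13n: C(130n, 13n) ~ (10000000000/387420489)^(13n) · sqrt(5/(9π·13n)).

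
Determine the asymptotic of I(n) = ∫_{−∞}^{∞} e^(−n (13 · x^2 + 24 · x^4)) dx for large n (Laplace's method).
I(n) ~ sqrt(π/(13n))

φ(x) = 13 · x^2 + 24 · x^4 has its unique global minimum at x* = 0 (since φ'(x) = 26x + 96x^3 = 0 only at x = 0 for real x with both coefficients positive, and φ → ∞ as |x| → ∞). At x* = 0, φ(0) = 0 and φ''(0) = 26. Laplace's method then gives
  I(n) ~ sqrt(2π / (n · φ''(0))) · e^(−n φ(0)) = sqrt(2π / (26n)) = sqrt(π/(13n)).
The 24 · x^4 term contributes only at subleading order (an O(1/n) relative correction).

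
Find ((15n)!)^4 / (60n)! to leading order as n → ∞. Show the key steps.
((15n)!)^4/(60n)! ~ ((2π·15n)^(3/2) / 2) · 4^(−4·15n)  →  0

Write N = 15n. Stirling: N! ~ sqrt(2π N)(N/e)^N and (4N)! ~ sqrt(2π·4N)·(4N/e)^(4N).
  (N!)^4/(4N)! ~ (2π N)^(4/2) (N/e)^(4N) / [sqrt(2π·4N) (4N/e)^(4N)]
     = (2π N)^(4/2) / sqrt(2π·4N) · (N/(4N))^(4N)
     = (2π N)^((4−1)/2) / 2 · 4^(−4N).
Since 4^4 > 1, the factor 4^(−4N) decays exponentially, so the ratio → 0. Substituting N = 15n gives the stated form.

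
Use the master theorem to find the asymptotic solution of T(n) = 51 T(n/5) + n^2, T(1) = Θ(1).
T(n) = Θ(n^(log_5 51))

Master theorem: compare f(n) = n^2 to n^(log_5 51) where log_5 51 ≈ 2.443. Since 2 < log_5 51, we have f(n) = O(n^(log_5 51 − ε)) for some ε > 0 — Case 1. Hence T(n) = Θ(n^(log_5 51)).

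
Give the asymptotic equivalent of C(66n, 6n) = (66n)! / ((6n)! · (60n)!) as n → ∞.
C(66n, 6n) ~ (285311670611/10000000000)^(6n) · sqrt(11/(20π·6n))

Write N = 6n. Apply Stirling to each factorial:
  (11N)! ~ sqrt(2π·11N) · (11N/e)^(11N),
  N! ~ sqrt(2π N) · (N/e)^N,
  (10N)! ~ sqrt(2π·10N) · (10N/e)^(10N).
The exponential factors combine to (11N)^(11N) / (N^N · (10N)^(10N)) = 11^(11N)/10^(10N) = (11^11/10^10)^N = (285311670611/10000000000)^N.
The square-root prefactors combine to sqrt(2π·11N) / (sqrt(2π N)·sqrt(2π·10N)) = sqrt(11 / (2π·10·N)) = sqrt(11/(20π·6n)).
Substituting N = 6n: C(66n, 6n) ~ (285311670611/10000000000)^(6n) · sqrt(11/(20π·6n)).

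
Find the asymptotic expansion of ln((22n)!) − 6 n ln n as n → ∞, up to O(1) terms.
ln((22n)!) − 6 n ln n = 16 n ln n + 22(ln 22 − 1) n + (1/2) ln(2π·22n) + O(1/n)

Stirling: ln((22n)!) = 22n ln(22n) − 22n + (1/2) ln(2π·22n) + O(1/n).
Expand 22n ln(22n) = 22n (ln n + ln 22) = 22n ln n + 22n ln 22.
Subtract 6n ln n: leading term is (22 − 6) n ln n = 16 n ln n. The next term is 22n ln 22 − 22n = 22(ln 22 − 1) n. Then the (1/2) ln(2π·22n) correction.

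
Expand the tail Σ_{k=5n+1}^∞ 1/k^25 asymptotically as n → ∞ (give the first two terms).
Σ_{k>5n} 1/k^25 = 1/(24 · (5n)^24) − 1/(2 · (5n)^25) + O(1/(5n)^26)

Compare to the integral: ∫_{5n}^∞ x^(−25) dx = [−x^(−24)/24]_{5n}^∞ = 1/((25−1)·(5n)^24). The Euler-Maclaurin correction adds −f(5n)/2 = −1/(2·(5n)^25). Euler-Maclaurin then gives
  Σ_{k>5n} 1/k^25 = ∫_{5n}^∞ dx/x^25 − 1/(2·(5n)^25) + O(1/(5n)^26).
(Equivalently this is ζ(25) − Σ_{k≤5n} 1/k^25.)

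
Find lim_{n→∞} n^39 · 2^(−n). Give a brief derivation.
lim = 0

Exponentials with base > 1 dominate every fixed polynomial: for any fixed c, n^c / 2^n → 0 as n → ∞ (e.g. by the ratio test, or by writing 2^n = e^(n ln 2) and noting e^(n ln 2) / n^c → ∞). Hence n^39 · 2^(−n) = n^39 / 2^n → 0.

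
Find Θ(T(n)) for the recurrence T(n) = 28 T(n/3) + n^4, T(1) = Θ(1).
T(n) = Θ(n^4)

log_3 28 ≈ 3.033. f(n) = n^4 dominates n^(log_3 28) since 4 > 3.033, and the regularity condition a·f(n/b) = 28·(n/3)^4 = (28/81)·n^4 ≤ c·f(n) holds with c = 28/81 ≈ 0.346 < 1. So this is Case 3: T(n) = Θ(f(n)) = Θ(n^4).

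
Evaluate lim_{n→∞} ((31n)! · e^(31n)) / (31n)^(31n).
lim = ∞

Stirling: (31n)! ~ sqrt(2π·31n) · (31n/e)^(31n). Hence
  (31n)! · e^(31n) / (31n)^(31n) ~ sqrt(2π·31n) = sqrt(2π·31) · sqrt(n) → ∞.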